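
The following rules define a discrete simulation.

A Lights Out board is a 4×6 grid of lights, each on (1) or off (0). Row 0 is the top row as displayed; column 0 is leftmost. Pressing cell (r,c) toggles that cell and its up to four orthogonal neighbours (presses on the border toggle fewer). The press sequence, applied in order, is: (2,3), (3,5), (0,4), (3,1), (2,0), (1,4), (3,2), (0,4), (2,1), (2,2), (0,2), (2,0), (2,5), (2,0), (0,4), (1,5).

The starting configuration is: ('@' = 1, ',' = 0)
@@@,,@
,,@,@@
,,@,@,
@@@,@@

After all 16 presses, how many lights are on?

t=0: @@@,,@
,,@,@@
,,@,@,
@@@,@@
t=1: @@@,,@
,,@@@@
,,,@,,
@@@@@@
t=2: @@@,,@
,,@@@@
,,,@,@
@@@@,,
t=3: @@@@@,
,,@@,@
,,,@,@
@@@@,,
t=4: @@@@@,
,,@@,@
,@,@,@
,,,@,,
t=5: @@@@@,
@,@@,@
@,,@,@
@,,@,,
t=6: @@@@,,
@,@,@,
@,,@@@
@,,@,,
t=7: @@@@,,
@,@,@,
@,@@@@
@@@,,,
t=8: @@@,@@
@,@,,,
@,@@@@
@@@,,,
t=9: @@@,@@
@@@,,,
,@,@@@
@,@,,,
t=10: @@@,@@
@@,,,,
,,@,@@
@,,,,,
t=11: @,,@@@
@@@,,,
,,@,@@
@,,,,,
t=12: @,,@@@
,@@,,,
@@@,@@
,,,,,,
t=13: @,,@@@
,@@,,@
@@@,,,
,,,,,@
t=14: @,,@@@
@@@,,@
,,@,,,
@,,,,@
t=15: @,,,,,
@@@,@@
,,@,,,
@,,,,@
t=16: @,,,,@
@@@,,,
,,@,,@
@,,,,@

9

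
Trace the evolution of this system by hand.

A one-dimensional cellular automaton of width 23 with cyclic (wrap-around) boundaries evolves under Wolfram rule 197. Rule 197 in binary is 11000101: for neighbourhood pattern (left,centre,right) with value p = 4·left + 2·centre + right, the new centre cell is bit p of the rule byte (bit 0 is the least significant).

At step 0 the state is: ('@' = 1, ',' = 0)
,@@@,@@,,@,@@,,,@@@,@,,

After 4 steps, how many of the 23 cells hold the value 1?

10

k=0  ,@@@,@@,,@,@@,,,@@@,@,,
k=1  ,,@@,,@,,@,,@,@,,@@,@,@
k=2  ,,,@,,@,,@,,@,@,,,@,@,@
k=3  ,@,@,,@,,@,,@,@,@,@,@,@
k=4  ,@,@,,@,,@,,@,@,@,@,@,@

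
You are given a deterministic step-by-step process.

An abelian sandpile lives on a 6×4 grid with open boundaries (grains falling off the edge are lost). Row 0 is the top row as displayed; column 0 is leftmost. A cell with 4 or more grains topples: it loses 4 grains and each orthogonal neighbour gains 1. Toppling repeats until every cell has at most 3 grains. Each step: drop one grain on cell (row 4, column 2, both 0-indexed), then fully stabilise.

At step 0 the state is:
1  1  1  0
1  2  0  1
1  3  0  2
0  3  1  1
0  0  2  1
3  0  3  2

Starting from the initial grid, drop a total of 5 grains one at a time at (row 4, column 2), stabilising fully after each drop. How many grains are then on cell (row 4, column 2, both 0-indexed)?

0

0) 1  1  1  0
1  2  0  1
1  3  0  2
0  3  1  1
0  0  2  1
3  0  3  2
1) 1  1  1  0
1  2  0  1
1  3  0  2
0  3  1  1
0  0  3  1
3  0  3  2
2) 1  1  1  0
1  2  0  1
1  3  0  2
0  3  2  1
0  1  1  2
3  1  0  3
3) 1  1  1  0
1  2  0  1
1  3  0  2
0  3  2  1
0  1  2  2
3  1  0  3
4) 1  1  1  0
1  2  0  1
1  3  0  2
0  3  2  1
0  1  3  2
3  1  0  3
5) 1  1  1  0
1  2  0  1
1  3  0  2
0  3  3  1
0  2  0  3
3  1  1  3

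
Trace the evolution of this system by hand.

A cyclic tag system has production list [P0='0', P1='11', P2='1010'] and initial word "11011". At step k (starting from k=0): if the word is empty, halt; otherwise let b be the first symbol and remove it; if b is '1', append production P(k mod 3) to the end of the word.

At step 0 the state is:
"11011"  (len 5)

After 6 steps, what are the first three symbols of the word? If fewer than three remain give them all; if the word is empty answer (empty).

110

t=0: "11011"  (len 5)
t=1: "10110"  (len 5)
t=2: "011011"  (len 6)
t=3: "11011"  (len 5)
t=4: "10110"  (len 5)
t=5: "011011"  (len 6)
t=6: "11011"  (len 5)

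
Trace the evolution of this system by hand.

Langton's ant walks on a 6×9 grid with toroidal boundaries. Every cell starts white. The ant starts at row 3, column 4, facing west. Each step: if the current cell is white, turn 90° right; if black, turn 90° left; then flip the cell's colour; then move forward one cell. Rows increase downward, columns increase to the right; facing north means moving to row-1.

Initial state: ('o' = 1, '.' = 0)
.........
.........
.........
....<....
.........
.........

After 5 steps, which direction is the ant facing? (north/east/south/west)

t=0: .........
.........
.........
....<....
.........
.........
t=1: .........
.........
....^....
....o....
.........
.........
t=2: .........
.........
....o>...
....o....
.........
.........
t=3: .........
.........
....oo...
....ov...
.........
.........
t=4: .........
.........
....oo...
....<o...
.........
.........
t=5: .........
.........
....oo...
.....o...
....v....
.........

south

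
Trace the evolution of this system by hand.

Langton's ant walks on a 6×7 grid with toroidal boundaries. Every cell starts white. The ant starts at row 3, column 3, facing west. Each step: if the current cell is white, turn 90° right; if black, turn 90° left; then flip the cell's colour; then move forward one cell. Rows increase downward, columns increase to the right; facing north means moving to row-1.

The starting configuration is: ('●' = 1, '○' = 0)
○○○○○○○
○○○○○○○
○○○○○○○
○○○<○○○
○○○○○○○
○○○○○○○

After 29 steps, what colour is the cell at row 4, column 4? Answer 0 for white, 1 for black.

[0] ○○○○○○○
○○○○○○○
○○○○○○○
○○○<○○○
○○○○○○○
○○○○○○○
[1] ○○○○○○○
○○○○○○○
○○○^○○○
○○○●○○○
○○○○○○○
○○○○○○○
[2] ○○○○○○○
○○○○○○○
○○○●>○○
○○○●○○○
○○○○○○○
○○○○○○○
[3] ○○○○○○○
○○○○○○○
○○○●●○○
○○○●v○○
○○○○○○○
○○○○○○○
[4] ○○○○○○○
○○○○○○○
○○○●●○○
○○○<●○○
○○○○○○○
○○○○○○○
[5] ○○○○○○○
○○○○○○○
○○○●●○○
○○○○●○○
○○○v○○○
○○○○○○○
[6] ○○○○○○○
○○○○○○○
○○○●●○○
○○○○●○○
○○<●○○○
○○○○○○○
[7] ○○○○○○○
○○○○○○○
○○○●●○○
○○^○●○○
○○●●○○○
○○○○○○○
[8] ○○○○○○○
○○○○○○○
○○○●●○○
○○●>●○○
○○●●○○○
○○○○○○○
[9] ○○○○○○○
○○○○○○○
○○○●●○○
○○●●●○○
○○●v○○○
○○○○○○○
[10] ○○○○○○○
○○○○○○○
○○○●●○○
○○●●●○○
○○●○>○○
○○○○○○○
[11] ○○○○○○○
○○○○○○○
○○○●●○○
○○●●●○○
○○●○●○○
○○○○v○○
[12] ○○○○○○○
○○○○○○○
○○○●●○○
○○●●●○○
○○●○●○○
○○○<●○○
[13] ○○○○○○○
○○○○○○○
○○○●●○○
○○●●●○○
○○●^●○○
○○○●●○○
[14] ○○○○○○○
○○○○○○○
○○○●●○○
○○●●●○○
○○●●>○○
○○○●●○○
[15] ○○○○○○○
○○○○○○○
○○○●●○○
○○●●^○○
○○●●○○○
○○○●●○○
[16] ○○○○○○○
○○○○○○○
○○○●●○○
○○●<○○○
○○●●○○○
○○○●●○○
[17] ○○○○○○○
○○○○○○○
○○○●●○○
○○●○○○○
○○●v○○○
○○○●●○○
[18] ○○○○○○○
○○○○○○○
○○○●●○○
○○●○○○○
○○●○>○○
○○○●●○○
[19] ○○○○○○○
○○○○○○○
○○○●●○○
○○●○○○○
○○●○●○○
○○○●v○○
[20] ○○○○○○○
○○○○○○○
○○○●●○○
○○●○○○○
○○●○●○○
○○○●○>○
[21] ○○○○○v○
○○○○○○○
○○○●●○○
○○●○○○○
○○●○●○○
○○○●○●○
[22] ○○○○<●○
○○○○○○○
○○○●●○○
○○●○○○○
○○●○●○○
○○○●○●○
[23] ○○○○●●○
○○○○○○○
○○○●●○○
○○●○○○○
○○●○●○○
○○○●^●○
[24] ○○○○●●○
○○○○○○○
○○○●●○○
○○●○○○○
○○●○●○○
○○○●●>○
[25] ○○○○●●○
○○○○○○○
○○○●●○○
○○●○○○○
○○●○●^○
○○○●●○○
[26] ○○○○●●○
○○○○○○○
○○○●●○○
○○●○○○○
○○●○●●>
○○○●●○○
[27] ○○○○●●○
○○○○○○○
○○○●●○○
○○●○○○○
○○●○●●●
○○○●●○v
[28] ○○○○●●○
○○○○○○○
○○○●●○○
○○●○○○○
○○●○●●●
○○○●●<●
[29] ○○○○●●○
○○○○○○○
○○○●●○○
○○●○○○○
○○●○●^●
○○○●●●●

1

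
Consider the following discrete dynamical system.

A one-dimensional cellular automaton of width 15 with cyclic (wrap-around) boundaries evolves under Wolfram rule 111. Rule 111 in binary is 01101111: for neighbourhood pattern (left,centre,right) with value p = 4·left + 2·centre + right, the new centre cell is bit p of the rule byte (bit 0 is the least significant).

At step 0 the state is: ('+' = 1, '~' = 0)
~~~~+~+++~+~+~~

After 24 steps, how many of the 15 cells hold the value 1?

gen 0: ~~~~+~+++~+~+~~
gen 1: +++++++~+++++~+
gen 2: ~~~~~~+++~~~+++
gen 3: ~++++++~+~+++~+
gen 4: ++~~~~+++++~+++
gen 5: ~+~++++~~~+++~~
gen 6: ++++~~+~+++~+~+
gen 7: ~~~+~++++~+++++
gen 8: ~+++++~~+++~~~+
gen 9: ++~~~+~++~+~+++
gen 10: ~+~++++++++++~~
gen 11: ++++~~~~~~~~+~+
gen 12: ~~~+~++++++++++
gen 13: ~+++++~~~~~~~~+
gen 14: ++~~~+~++++++++
gen 15: ~+~+++++~~~~~~~
gen 16: ++++~~~+~++++++
gen 17: ~~~+~+++++~~~~~
gen 18: ++++++~~~+~++++
gen 19: ~~~~~+~+++++~~~
gen 20: ++++++++~~~+~++
gen 21: ~~~~~~~+~+++++~
gen 22: ++++++++++~~~+~
gen 23: +~~~~~~~~+~++++
gen 24: +~++++++++++~~~

11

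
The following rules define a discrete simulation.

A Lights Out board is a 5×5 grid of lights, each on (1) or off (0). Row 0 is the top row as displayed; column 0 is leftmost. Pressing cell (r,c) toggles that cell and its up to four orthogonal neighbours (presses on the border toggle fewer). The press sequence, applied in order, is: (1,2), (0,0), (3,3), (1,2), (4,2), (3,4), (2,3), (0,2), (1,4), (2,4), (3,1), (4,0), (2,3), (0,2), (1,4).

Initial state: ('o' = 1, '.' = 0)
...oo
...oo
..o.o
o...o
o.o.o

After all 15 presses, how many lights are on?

[0] ...oo
...oo
..o.o
o...o
o.o.o
[1] ..ooo
.oo.o
....o
o...o
o.o.o
[2] ooooo
ooo.o
....o
o...o
o.o.o
[3] ooooo
ooo.o
...oo
o.oo.
o.ooo
[4] oo.oo
o..oo
..ooo
o.oo.
o.ooo
[5] oo.oo
o..oo
..ooo
o..o.
oo..o
[6] oo.oo
o..oo
..oo.
o...o
oo...
[7] oo.oo
o...o
....o
o..oo
oo...
[8] o.o.o
o.o.o
....o
o..oo
oo...
[9] o.o..
o.oo.
.....
o..oo
oo...
[10] o.o..
o.ooo
...oo
o..o.
oo...
[11] o.o..
o.ooo
.o.oo
.ooo.
o....
[12] o.o..
o.ooo
.o.oo
oooo.
.o...
[13] o.o..
o.o.o
.oo..
ooo..
.o...
[14] oo.o.
o...o
.oo..
ooo..
.o...
[15] oo.oo
o..o.
.oo.o
ooo..
.o...

13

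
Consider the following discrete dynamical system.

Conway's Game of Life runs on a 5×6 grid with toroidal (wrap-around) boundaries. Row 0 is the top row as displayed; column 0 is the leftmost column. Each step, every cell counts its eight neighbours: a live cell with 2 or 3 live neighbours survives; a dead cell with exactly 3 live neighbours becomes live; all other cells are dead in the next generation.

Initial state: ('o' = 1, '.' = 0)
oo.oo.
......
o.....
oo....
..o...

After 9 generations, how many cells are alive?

5

t=0: oo.oo.
......
o.....
oo....
..o...
t=1: .ooo..
oo...o
oo....
oo....
..oo.o
t=2: ...o.o
.....o
..o...
.....o
...oo.
t=3: ...o.o
....o.
......
...oo.
...o.o
t=4: ...o.o
....o.
...oo.
...oo.
..oo.o
t=5: ..oo.o
.....o
.....o
.....o
..o..o
t=6: o.oo.o
o....o
o...oo
o...oo
o.oo.o
t=7: ..oo..
...o..
.o....
......
..o...
t=8: ..oo..
...o..
......
......
..oo..
t=9: ....o.
..oo..
......
......
..oo..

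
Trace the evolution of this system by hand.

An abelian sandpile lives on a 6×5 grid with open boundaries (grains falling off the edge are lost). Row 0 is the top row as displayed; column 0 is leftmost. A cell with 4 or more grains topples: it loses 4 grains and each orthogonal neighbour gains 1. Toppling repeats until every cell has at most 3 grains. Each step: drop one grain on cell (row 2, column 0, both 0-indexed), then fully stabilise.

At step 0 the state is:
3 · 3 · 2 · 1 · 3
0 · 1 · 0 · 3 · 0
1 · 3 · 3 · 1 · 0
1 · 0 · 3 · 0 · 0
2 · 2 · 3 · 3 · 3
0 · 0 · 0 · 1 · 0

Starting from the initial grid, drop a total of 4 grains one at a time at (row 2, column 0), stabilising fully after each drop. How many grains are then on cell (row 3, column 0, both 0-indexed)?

gen 0: 3 · 3 · 2 · 1 · 3
0 · 1 · 0 · 3 · 0
1 · 3 · 3 · 1 · 0
1 · 0 · 3 · 0 · 0
2 · 2 · 3 · 3 · 3
0 · 0 · 0 · 1 · 0
gen 1: 3 · 3 · 2 · 1 · 3
0 · 1 · 0 · 3 · 0
2 · 3 · 3 · 1 · 0
1 · 0 · 3 · 0 · 0
2 · 2 · 3 · 3 · 3
0 · 0 · 0 · 1 · 0
gen 2: 3 · 3 · 2 · 1 · 3
0 · 1 · 0 · 3 · 0
3 · 3 · 3 · 1 · 0
1 · 0 · 3 · 0 · 0
2 · 2 · 3 · 3 · 3
0 · 0 · 0 · 1 · 0
gen 3: 3 · 3 · 2 · 1 · 3
1 · 2 · 1 · 3 · 0
1 · 1 · 1 · 2 · 0
2 · 2 · 1 · 2 · 1
2 · 3 · 1 · 1 · 0
0 · 0 · 1 · 2 · 1
gen 4: 3 · 3 · 2 · 1 · 3
1 · 2 · 1 · 3 · 0
2 · 1 · 1 · 2 · 0
2 · 2 · 1 · 2 · 1
2 · 3 · 1 · 1 · 0
0 · 0 · 1 · 2 · 1

2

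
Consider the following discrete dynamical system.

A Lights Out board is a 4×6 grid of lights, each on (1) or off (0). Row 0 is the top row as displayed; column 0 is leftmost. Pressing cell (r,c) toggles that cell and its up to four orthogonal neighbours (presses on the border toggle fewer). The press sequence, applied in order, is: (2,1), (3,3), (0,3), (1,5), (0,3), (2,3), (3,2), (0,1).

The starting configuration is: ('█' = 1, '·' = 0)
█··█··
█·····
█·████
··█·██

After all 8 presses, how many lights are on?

13

t=0: █··█··
█·····
█·████
··█·██
t=1: █··█··
██····
·█·███
·██·██
t=2: █··█··
██····
·█··██
·█·█·█
t=3: █·█·█·
██·█··
·█··██
·█·█·█
t=4: █·█·██
██·███
·█··█·
·█·█·█
t=5: █··█·█
██··██
·█··█·
·█·█·█
t=6: █··█·█
██·███
·███··
·█···█
t=7: █··█·█
██·███
·█·█··
··██·█
t=8: ·███·█
█··███
·█·█··
··██·█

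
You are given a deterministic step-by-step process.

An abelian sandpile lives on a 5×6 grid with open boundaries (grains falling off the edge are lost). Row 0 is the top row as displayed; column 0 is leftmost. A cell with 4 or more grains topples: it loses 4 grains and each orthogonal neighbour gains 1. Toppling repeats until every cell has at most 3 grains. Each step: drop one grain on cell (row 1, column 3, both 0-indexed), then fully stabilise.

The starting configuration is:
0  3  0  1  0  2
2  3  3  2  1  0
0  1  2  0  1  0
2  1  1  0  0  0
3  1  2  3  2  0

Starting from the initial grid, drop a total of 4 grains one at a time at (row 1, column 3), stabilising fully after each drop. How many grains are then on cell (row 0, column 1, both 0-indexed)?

t=0: 0  3  0  1  0  2
2  3  3  2  1  0
0  1  2  0  1  0
2  1  1  0  0  0
3  1  2  3  2  0
t=1: 0  3  0  1  0  2
2  3  3  3  1  0
0  1  2  0  1  0
2  1  1  0  0  0
3  1  2  3  2  0
t=2: 1  0  2  2  0  2
3  1  1  1  2  0
0  2  3  1  1  0
2  1  1  0  0  0
3  1  2  3  2  0
t=3: 1  0  2  2  0  2
3  1  1  2  2  0
0  2  3  1  1  0
2  1  1  0  0  0
3  1  2  3  2  0
t=4: 1  0  2  2  0  2
3  1  1  3  2  0
0  2  3  1  1  0
2  1  1  0  0  0
3  1  2  3  2  0

0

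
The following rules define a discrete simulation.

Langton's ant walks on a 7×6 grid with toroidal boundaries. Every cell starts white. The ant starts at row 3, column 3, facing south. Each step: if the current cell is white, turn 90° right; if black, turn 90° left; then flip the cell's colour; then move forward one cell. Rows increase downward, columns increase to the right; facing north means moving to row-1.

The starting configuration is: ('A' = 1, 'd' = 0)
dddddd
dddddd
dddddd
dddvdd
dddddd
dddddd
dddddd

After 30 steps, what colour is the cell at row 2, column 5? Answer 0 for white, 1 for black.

step 0: dddddd
dddddd
dddddd
dddvdd
dddddd
dddddd
dddddd
step 1: dddddd
dddddd
dddddd
dd<Add
dddddd
dddddd
dddddd
step 2: dddddd
dddddd
dd^ddd
ddAAdd
dddddd
dddddd
dddddd
step 3: dddddd
dddddd
ddA>dd
ddAAdd
dddddd
dddddd
dddddd
step 4: dddddd
dddddd
ddAAdd
ddAvdd
dddddd
dddddd
dddddd
step 5: dddddd
dddddd
ddAAdd
ddAd>d
dddddd
dddddd
dddddd
step 6: dddddd
dddddd
ddAAdd
ddAdAd
ddddvd
dddddd
dddddd
step 7: dddddd
dddddd
ddAAdd
ddAdAd
ddd<Ad
dddddd
dddddd
step 8: dddddd
dddddd
ddAAdd
ddA^Ad
dddAAd
dddddd
dddddd
step 9: dddddd
dddddd
ddAAdd
ddAA>d
dddAAd
dddddd
dddddd
step 10: dddddd
dddddd
ddAA^d
ddAAdd
dddAAd
dddddd
dddddd
step 11: dddddd
dddddd
ddAAA>
ddAAdd
dddAAd
dddddd
dddddd
step 12: dddddd
dddddd
ddAAAA
ddAAdv
dddAAd
dddddd
dddddd
step 13: dddddd
dddddd
ddAAAA
ddAA<A
dddAAd
dddddd
dddddd
step 14: dddddd
dddddd
ddAA^A
ddAAAA
dddAAd
dddddd
dddddd
step 15: dddddd
dddddd
ddA<dA
ddAAAA
dddAAd
dddddd
dddddd
step 16: dddddd
dddddd
ddAddA
ddAvAA
dddAAd
dddddd
dddddd
step 17: dddddd
dddddd
ddAddA
ddAd>A
dddAAd
dddddd
dddddd
step 18: dddddd
dddddd
ddAd^A
ddAddA
dddAAd
dddddd
dddddd
step 19: dddddd
dddddd
ddAdA>
ddAddA
dddAAd
dddddd
dddddd
step 20: dddddd
ddddd^
ddAdAd
ddAddA
dddAAd
dddddd
dddddd
step 21: dddddd
>ddddA
ddAdAd
ddAddA
dddAAd
dddddd
dddddd
step 22: dddddd
AddddA
vdAdAd
ddAddA
dddAAd
dddddd
dddddd
step 23: dddddd
AddddA
AdAdA<
ddAddA
dddAAd
dddddd
dddddd
step 24: dddddd
Adddd^
AdAdAA
ddAddA
dddAAd
dddddd
dddddd
step 25: dddddd
Addd<d
AdAdAA
ddAddA
dddAAd
dddddd
dddddd
step 26: dddd^d
AdddAd
AdAdAA
ddAddA
dddAAd
dddddd
dddddd
step 27: ddddA>
AdddAd
AdAdAA
ddAddA
dddAAd
dddddd
dddddd
step 28: ddddAA
AdddAv
AdAdAA
ddAddA
dddAAd
dddddd
dddddd
step 29: ddddAA
Addd<A
AdAdAA
ddAddA
dddAAd
dddddd
dddddd
step 30: ddddAA
AddddA
AdAdvA
ddAddA
dddAAd
dddddd
dddddd

1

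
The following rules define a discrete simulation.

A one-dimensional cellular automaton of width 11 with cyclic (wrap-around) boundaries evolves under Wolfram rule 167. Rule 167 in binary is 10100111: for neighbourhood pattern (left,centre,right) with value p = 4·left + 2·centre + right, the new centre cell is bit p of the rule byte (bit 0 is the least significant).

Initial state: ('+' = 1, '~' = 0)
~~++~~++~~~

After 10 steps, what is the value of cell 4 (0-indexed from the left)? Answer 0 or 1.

k=0  ~~++~~++~~~
k=1  ++~~~+~~~++
k=2  +~~+++~++~+
k=3  ~~+~+~+~~+~
k=4  +++++++~++~
k=5  ~+++++~+~~+
k=6  +~+++~++~++
k=7  ~+~+~+~~+~+
k=8  ++++++~++++
k=9  +++++~+~+++
k=10  ++++~+++~++

0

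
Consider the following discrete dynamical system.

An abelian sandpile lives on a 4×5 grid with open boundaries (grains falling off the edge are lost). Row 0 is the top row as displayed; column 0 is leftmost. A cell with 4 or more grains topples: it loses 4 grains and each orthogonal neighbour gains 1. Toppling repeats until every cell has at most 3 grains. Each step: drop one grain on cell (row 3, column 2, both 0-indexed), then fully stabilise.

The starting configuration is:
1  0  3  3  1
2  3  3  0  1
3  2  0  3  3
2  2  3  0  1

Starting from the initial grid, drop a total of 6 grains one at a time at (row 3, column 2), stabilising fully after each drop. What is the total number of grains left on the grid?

k=0  1  0  3  3  1
2  3  3  0  1
3  2  0  3  3
2  2  3  0  1
k=1  1  0  3  3  1
2  3  3  0  1
3  2  1  3  3
2  3  0  1  1
k=2  1  0  3  3  1
2  3  3  0  1
3  2  1  3  3
2  3  1  1  1
k=3  1  0  3  3  1
2  3  3  0  1
3  2  1  3  3
2  3  2  1  1
k=4  1  0  3  3  1
2  3  3  0  1
3  2  1  3  3
2  3  3  1  1
k=5  1  0  3  3  1
2  3  3  0  1
3  3  2  3  3
3  0  1  2  1
k=6  1  0  3  3  1
2  3  3  0  1
3  3  2  3  3
3  0  2  2  1

39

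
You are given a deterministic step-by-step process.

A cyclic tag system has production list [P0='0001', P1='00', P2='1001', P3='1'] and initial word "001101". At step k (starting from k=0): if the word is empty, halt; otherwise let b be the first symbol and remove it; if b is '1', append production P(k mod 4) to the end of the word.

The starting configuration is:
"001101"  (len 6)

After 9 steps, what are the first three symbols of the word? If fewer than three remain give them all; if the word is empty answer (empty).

0) "001101"  (len 6)
1) "01101"  (len 5)
2) "1101"  (len 4)
3) "1011001"  (len 7)
4) "0110011"  (len 7)
5) "110011"  (len 6)
6) "1001100"  (len 7)
7) "0011001001"  (len 10)
8) "011001001"  (len 9)
9) "11001001"  (len 8)

110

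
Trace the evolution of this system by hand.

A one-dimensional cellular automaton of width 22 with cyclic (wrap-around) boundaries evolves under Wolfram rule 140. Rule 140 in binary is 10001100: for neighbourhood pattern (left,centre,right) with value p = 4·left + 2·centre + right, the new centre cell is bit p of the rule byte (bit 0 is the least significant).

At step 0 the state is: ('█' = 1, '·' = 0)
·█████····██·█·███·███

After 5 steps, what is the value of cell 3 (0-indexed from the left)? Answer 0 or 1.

gen 0: ·█████····██·█·███·███
gen 1: ·████·····█··█·██··██·
gen 2: ·███······█··█·█···█··
gen 3: ·██·······█··█·█···█··
gen 4: ·█········█··█·█···█··
gen 5: ·█········█··█·█···█··

0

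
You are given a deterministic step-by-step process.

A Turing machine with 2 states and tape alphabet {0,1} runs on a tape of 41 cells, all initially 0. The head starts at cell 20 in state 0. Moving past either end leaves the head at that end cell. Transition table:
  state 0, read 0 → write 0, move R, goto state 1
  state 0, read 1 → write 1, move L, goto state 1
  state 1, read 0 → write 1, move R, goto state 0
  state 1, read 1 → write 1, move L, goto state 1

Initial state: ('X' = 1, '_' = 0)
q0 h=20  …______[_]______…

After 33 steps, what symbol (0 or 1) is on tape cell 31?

1

gen 0: q0 h=20  …______[_]______…
gen 1: q1 h=21  …______[_]______…
gen 2: q0 h=22  …_____X[_]______…
gen 3: q1 h=23  …____X_[_]______…
gen 4: q0 h=24  …___X_X[_]______…
gen 5: q1 h=25  …__X_X_[_]______…
gen 6: q0 h=26  …_X_X_X[_]______…
gen 7: q1 h=27  …X_X_X_[_]______…
gen 8: q0 h=28  …_X_X_X[_]______…
gen 9: q1 h=29  …X_X_X_[_]______…
gen 10: q0 h=30  …_X_X_X[_]______…
gen 11: q1 h=31  …X_X_X_[_]______…
gen 12: q0 h=32  …_X_X_X[_]______…
gen 13: q1 h=33  …X_X_X_[_]______…
gen 14: q0 h=34  …_X_X_X[_]______|
gen 15: q1 h=35  …X_X_X_[_]_____|
gen 16: q0 h=36  …_X_X_X[_]____|
gen 17: q1 h=37  …X_X_X_[_]___|
gen 18: q0 h=38  …_X_X_X[_]__|
gen 19: q1 h=39  …X_X_X_[_]_|
gen 20: q0 h=40  …_X_X_X[_]|
gen 21: q1 h=40  …_X_X_X[_]|
gen 22: q0 h=40  …_X_X_X[X]|
gen 23: q1 h=39  …X_X_X_[X]X|
gen 24: q1 h=38  …_X_X_X[_]XX|
gen 25: q0 h=39  …X_X_XX[X]X|
gen 26: q1 h=38  …_X_X_X[X]XX|
gen 27: q1 h=37  …X_X_X_[X]XXX|
gen 28: q1 h=36  …_X_X_X[_]XXXX|
gen 29: q0 h=37  …X_X_XX[X]XXX|
gen 30: q1 h=36  …_X_X_X[X]XXXX|
gen 31: q1 h=35  …X_X_X_[X]XXXXX|
gen 32: q1 h=34  …_X_X_X[_]XXXXXX|
gen 33: q0 h=35  …X_X_XX[X]XXXXX|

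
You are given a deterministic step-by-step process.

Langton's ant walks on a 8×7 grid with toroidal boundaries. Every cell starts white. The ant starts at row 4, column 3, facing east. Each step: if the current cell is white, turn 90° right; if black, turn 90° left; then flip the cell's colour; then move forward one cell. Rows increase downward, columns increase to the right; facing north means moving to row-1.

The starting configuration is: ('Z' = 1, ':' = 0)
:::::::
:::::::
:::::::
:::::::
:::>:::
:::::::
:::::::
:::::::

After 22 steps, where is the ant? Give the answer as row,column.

1,2

0) :::::::
:::::::
:::::::
:::::::
:::>:::
:::::::
:::::::
:::::::
1) :::::::
:::::::
:::::::
:::::::
:::Z:::
:::v:::
:::::::
:::::::
2) :::::::
:::::::
:::::::
:::::::
:::Z:::
::<Z:::
:::::::
:::::::
3) :::::::
:::::::
:::::::
:::::::
::^Z:::
::ZZ:::
:::::::
:::::::
4) :::::::
:::::::
:::::::
:::::::
::Z>:::
::ZZ:::
:::::::
:::::::
5) :::::::
:::::::
:::::::
:::^:::
::Z::::
::ZZ:::
:::::::
:::::::
6) :::::::
:::::::
:::::::
:::Z>::
::Z::::
::ZZ:::
:::::::
:::::::
7) :::::::
:::::::
:::::::
:::ZZ::
::Z:v::
::ZZ:::
:::::::
:::::::
8) :::::::
:::::::
:::::::
:::ZZ::
::Z<Z::
::ZZ:::
:::::::
:::::::
9) :::::::
:::::::
:::::::
:::^Z::
::ZZZ::
::ZZ:::
:::::::
:::::::
10) :::::::
:::::::
:::::::
::<:Z::
::ZZZ::
::ZZ:::
:::::::
:::::::
11) :::::::
:::::::
::^::::
::Z:Z::
::ZZZ::
::ZZ:::
:::::::
:::::::
12) :::::::
:::::::
::Z>:::
::Z:Z::
::ZZZ::
::ZZ:::
:::::::
:::::::
13) :::::::
:::::::
::ZZ:::
::ZvZ::
::ZZZ::
::ZZ:::
:::::::
:::::::
14) :::::::
:::::::
::ZZ:::
::<ZZ::
::ZZZ::
::ZZ:::
:::::::
:::::::
15) :::::::
:::::::
::ZZ:::
:::ZZ::
::vZZ::
::ZZ:::
:::::::
:::::::
16) :::::::
:::::::
::ZZ:::
:::ZZ::
:::>Z::
::ZZ:::
:::::::
:::::::
17) :::::::
:::::::
::ZZ:::
:::^Z::
::::Z::
::ZZ:::
:::::::
:::::::
18) :::::::
:::::::
::ZZ:::
::<:Z::
::::Z::
::ZZ:::
:::::::
:::::::
19) :::::::
:::::::
::^Z:::
::Z:Z::
::::Z::
::ZZ:::
:::::::
:::::::
20) :::::::
:::::::
:<:Z:::
::Z:Z::
::::Z::
::ZZ:::
:::::::
:::::::
21) :::::::
:^:::::
:Z:Z:::
::Z:Z::
::::Z::
::ZZ:::
:::::::
:::::::
22) :::::::
:Z>::::
:Z:Z:::
::Z:Z::
::::Z::
::ZZ:::
:::::::
:::::::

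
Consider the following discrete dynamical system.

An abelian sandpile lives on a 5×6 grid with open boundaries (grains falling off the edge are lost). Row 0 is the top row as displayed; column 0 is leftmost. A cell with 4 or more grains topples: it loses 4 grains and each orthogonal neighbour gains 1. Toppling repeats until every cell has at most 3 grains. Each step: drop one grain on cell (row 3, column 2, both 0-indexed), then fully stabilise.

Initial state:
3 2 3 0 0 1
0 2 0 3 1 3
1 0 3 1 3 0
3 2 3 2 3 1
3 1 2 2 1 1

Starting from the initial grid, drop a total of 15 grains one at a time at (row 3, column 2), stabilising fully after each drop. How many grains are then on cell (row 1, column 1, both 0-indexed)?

0) 3 2 3 0 0 1
0 2 0 3 1 3
1 0 3 1 3 0
3 2 3 2 3 1
3 1 2 2 1 1
1) 3 2 3 0 0 1
0 2 1 3 1 3
1 1 0 2 3 0
3 3 1 3 3 1
3 1 3 2 1 1
2) 3 2 3 0 0 1
0 2 1 3 1 3
1 1 0 2 3 0
3 3 2 3 3 1
3 1 3 2 1 1
3) 3 2 3 0 0 1
0 2 1 3 1 3
1 1 0 2 3 0
3 3 3 3 3 1
3 1 3 2 1 1
4) 3 2 3 1 0 1
0 2 2 0 3 3
2 2 2 1 1 1
1 2 3 3 1 2
1 0 2 0 3 1
5) 3 2 3 1 0 1
0 2 2 0 3 3
2 2 3 2 1 1
1 3 1 0 2 2
1 0 3 1 3 1
6) 3 2 3 1 0 1
0 2 2 0 3 3
2 2 3 2 1 1
1 3 2 0 2 2
1 0 3 1 3 1
7) 3 2 3 1 0 1
0 2 2 0 3 3
2 2 3 2 1 1
1 3 3 0 2 2
1 0 3 1 3 1
8) 3 2 3 1 0 1
0 3 3 0 3 3
3 0 1 3 1 1
2 1 3 1 2 2
1 2 0 2 3 1
9) 3 2 3 1 0 1
0 3 3 0 3 3
3 0 2 3 1 1
2 2 0 2 2 2
1 2 1 2 3 1
10) 3 2 3 1 0 1
0 3 3 0 3 3
3 0 2 3 1 1
2 2 1 2 2 2
1 2 1 2 3 1
11) 3 2 3 1 0 1
0 3 3 0 3 3
3 0 2 3 1 1
2 2 2 2 2 2
1 2 1 2 3 1
12) 3 2 3 1 0 1
0 3 3 0 3 3
3 0 2 3 1 1
2 2 3 2 2 2
1 2 1 2 3 1
13) 3 2 3 1 0 1
0 3 3 0 3 3
3 0 3 3 1 1
2 3 0 3 2 2
1 2 2 2 3 1
14) 3 2 3 1 0 1
0 3 3 0 3 3
3 0 3 3 1 1
2 3 1 3 2 2
1 2 2 2 3 1
15) 3 2 3 1 0 1
0 3 3 0 3 3
3 0 3 3 1 1
2 3 2 3 2 2
1 2 2 2 3 1

3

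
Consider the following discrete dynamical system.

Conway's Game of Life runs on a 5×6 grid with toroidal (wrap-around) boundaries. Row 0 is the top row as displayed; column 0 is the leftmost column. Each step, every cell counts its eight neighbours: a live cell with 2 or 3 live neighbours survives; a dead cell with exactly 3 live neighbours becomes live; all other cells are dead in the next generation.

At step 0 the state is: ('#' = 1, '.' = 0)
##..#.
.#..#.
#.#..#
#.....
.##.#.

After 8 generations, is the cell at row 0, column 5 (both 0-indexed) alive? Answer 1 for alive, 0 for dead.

1

t=0: ##..#.
.#..#.
#.#..#
#.....
.##.#.
t=1: #...#.
..###.
#....#
#.##..
..##..
t=2: .#..##
##.##.
#....#
#.####
..#.##
t=3: .#....
.###..
......
..#...
..#...
t=4: .#.#..
.##...
.#.#..
......
.##...
t=5: #..#..
##.#..
.#....
.#....
.##...
t=6: #..#..
##....
.#....
##....
###...
t=7: .....#
###...
..#...
......
..#..#
t=8: ..#..#
###...
..#...
......
......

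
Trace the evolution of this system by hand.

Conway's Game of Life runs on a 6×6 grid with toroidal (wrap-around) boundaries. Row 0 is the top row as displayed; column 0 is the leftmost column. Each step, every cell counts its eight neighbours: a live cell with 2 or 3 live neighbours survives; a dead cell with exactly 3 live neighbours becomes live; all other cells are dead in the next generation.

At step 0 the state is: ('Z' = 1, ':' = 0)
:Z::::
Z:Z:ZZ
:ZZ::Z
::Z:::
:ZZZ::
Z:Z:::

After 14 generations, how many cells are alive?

18

0) :Z::::
Z:Z:ZZ
:ZZ::Z
::Z:::
:ZZZ::
Z:Z:::
1) ::ZZ::
::ZZZZ
::Z:ZZ
Z:::::
:::Z::
Z::Z::
2) :Z:::Z
:Z:::Z
ZZZ:::
:::ZZZ
::::::
:::ZZ:
3) ::Z::Z
:::::Z
:ZZZ::
ZZZZZZ
:::::Z
::::Z:
4) ::::ZZ
ZZ:ZZ:
::::::
:::::Z
:ZZ:::
::::ZZ
5) ::::::
Z::ZZ:
Z:::ZZ
::::::
Z:::ZZ
Z::ZZZ
6) Z:::::
Z::ZZ:
Z::ZZ:
::::::
Z::Z::
Z::Z::
7) ZZ:ZZ:
ZZ:ZZ:
:::ZZ:
:::ZZZ
::::::
ZZ:::Z
8) :::Z::
ZZ::::
Z:::::
:::Z:Z
::::::
:ZZ:ZZ
9) :::ZZZ
ZZ::::
ZZ:::Z
::::::
Z:ZZ:Z
::ZZZ:
10) ZZ:::Z
:ZZ:::
:Z:::Z
::Z:Z:
:ZZ::Z
ZZ::::
11) :::::Z
::Z::Z
ZZ:Z::
::ZZZZ
::ZZ:Z
::::::
12) ::::::
:ZZ:ZZ
ZZ::::
:::::Z
::Z::Z
::::Z:
13) :::ZZZ
:ZZ::Z
:ZZ:Z:
:Z:::Z
::::ZZ
::::::
14) Z:ZZZZ
:Z:::Z
:::ZZZ
:ZZZ:Z
Z:::ZZ
:::Z::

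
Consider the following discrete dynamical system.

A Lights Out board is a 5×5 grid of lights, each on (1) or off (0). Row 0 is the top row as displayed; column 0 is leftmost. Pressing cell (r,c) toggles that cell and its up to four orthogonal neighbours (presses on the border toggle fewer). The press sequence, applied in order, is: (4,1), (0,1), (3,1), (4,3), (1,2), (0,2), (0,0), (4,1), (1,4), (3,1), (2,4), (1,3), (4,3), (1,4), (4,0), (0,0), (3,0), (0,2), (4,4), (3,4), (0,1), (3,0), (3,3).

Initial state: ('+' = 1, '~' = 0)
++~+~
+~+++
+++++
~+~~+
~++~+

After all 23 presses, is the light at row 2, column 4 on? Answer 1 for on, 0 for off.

0) ++~+~
+~+++
+++++
~+~~+
~++~+
1) ++~+~
+~+++
+++++
~~~~+
+~~~+
2) ~~++~
+++++
+++++
~~~~+
+~~~+
3) ~~++~
+++++
+~+++
+++~+
++~~+
4) ~~++~
+++++
+~+++
+++++
++++~
5) ~~~+~
+~~~+
+~~++
+++++
++++~
6) ~++~~
+~+~+
+~~++
+++++
++++~
7) +~+~~
~~+~+
+~~++
+++++
++++~
8) +~+~~
~~+~+
+~~++
+~+++
~~~+~
9) +~+~+
~~++~
+~~+~
+~+++
~~~+~
10) +~+~+
~~++~
++~+~
~+~++
~+~+~
11) +~+~+
~~+++
++~~+
~+~+~
~+~+~
12) +~+++
~~~~~
++~++
~+~+~
~+~+~
13) +~+++
~~~~~
++~++
~+~~~
~++~+
14) +~++~
~~~++
++~+~
~+~~~
~++~+
15) +~++~
~~~++
++~+~
++~~~
+~+~+
16) ~+++~
+~~++
++~+~
++~~~
+~+~+
17) ~+++~
+~~++
~+~+~
~~~~~
~~+~+
18) ~~~~~
+~+++
~+~+~
~~~~~
~~+~+
19) ~~~~~
+~+++
~+~+~
~~~~+
~~++~
20) ~~~~~
+~+++
~+~++
~~~+~
~~+++
21) +++~~
+++++
~+~++
~~~+~
~~+++
22) +++~~
+++++
++~++
++~+~
+~+++
23) +++~~
+++++
++~~+
+++~+
+~+~+

1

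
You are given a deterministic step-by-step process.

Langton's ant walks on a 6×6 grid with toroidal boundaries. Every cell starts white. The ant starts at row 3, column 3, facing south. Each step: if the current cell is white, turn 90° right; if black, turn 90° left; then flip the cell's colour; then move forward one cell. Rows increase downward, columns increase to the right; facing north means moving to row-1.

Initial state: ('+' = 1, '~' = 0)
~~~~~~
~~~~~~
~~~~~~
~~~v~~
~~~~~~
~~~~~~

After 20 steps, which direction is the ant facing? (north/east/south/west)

north

gen 0: ~~~~~~
~~~~~~
~~~~~~
~~~v~~
~~~~~~
~~~~~~
gen 1: ~~~~~~
~~~~~~
~~~~~~
~~<+~~
~~~~~~
~~~~~~
gen 2: ~~~~~~
~~~~~~
~~^~~~
~~++~~
~~~~~~
~~~~~~
gen 3: ~~~~~~
~~~~~~
~~+>~~
~~++~~
~~~~~~
~~~~~~
gen 4: ~~~~~~
~~~~~~
~~++~~
~~+v~~
~~~~~~
~~~~~~
gen 5: ~~~~~~
~~~~~~
~~++~~
~~+~>~
~~~~~~
~~~~~~
gen 6: ~~~~~~
~~~~~~
~~++~~
~~+~+~
~~~~v~
~~~~~~
gen 7: ~~~~~~
~~~~~~
~~++~~
~~+~+~
~~~<+~
~~~~~~
gen 8: ~~~~~~
~~~~~~
~~++~~
~~+^+~
~~~++~
~~~~~~
gen 9: ~~~~~~
~~~~~~
~~++~~
~~++>~
~~~++~
~~~~~~
gen 10: ~~~~~~
~~~~~~
~~++^~
~~++~~
~~~++~
~~~~~~
gen 11: ~~~~~~
~~~~~~
~~+++>
~~++~~
~~~++~
~~~~~~
gen 12: ~~~~~~
~~~~~~
~~++++
~~++~v
~~~++~
~~~~~~
gen 13: ~~~~~~
~~~~~~
~~++++
~~++<+
~~~++~
~~~~~~
gen 14: ~~~~~~
~~~~~~
~~++^+
~~++++
~~~++~
~~~~~~
gen 15: ~~~~~~
~~~~~~
~~+<~+
~~++++
~~~++~
~~~~~~
gen 16: ~~~~~~
~~~~~~
~~+~~+
~~+v++
~~~++~
~~~~~~
gen 17: ~~~~~~
~~~~~~
~~+~~+
~~+~>+
~~~++~
~~~~~~
gen 18: ~~~~~~
~~~~~~
~~+~^+
~~+~~+
~~~++~
~~~~~~
gen 19: ~~~~~~
~~~~~~
~~+~+>
~~+~~+
~~~++~
~~~~~~
gen 20: ~~~~~~
~~~~~^
~~+~+~
~~+~~+
~~~++~
~~~~~~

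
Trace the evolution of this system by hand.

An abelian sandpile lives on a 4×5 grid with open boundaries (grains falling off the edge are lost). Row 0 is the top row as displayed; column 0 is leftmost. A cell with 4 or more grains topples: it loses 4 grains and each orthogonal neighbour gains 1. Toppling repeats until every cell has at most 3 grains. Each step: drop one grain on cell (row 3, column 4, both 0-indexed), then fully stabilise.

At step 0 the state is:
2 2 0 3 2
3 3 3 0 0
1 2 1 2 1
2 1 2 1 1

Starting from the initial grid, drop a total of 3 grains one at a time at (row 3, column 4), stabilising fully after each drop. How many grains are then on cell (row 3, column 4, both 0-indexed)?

0

[0] 2 2 0 3 2
3 3 3 0 0
1 2 1 2 1
2 1 2 1 1
[1] 2 2 0 3 2
3 3 3 0 0
1 2 1 2 1
2 1 2 1 2
[2] 2 2 0 3 2
3 3 3 0 0
1 2 1 2 1
2 1 2 1 3
[3] 2 2 0 3 2
3 3 3 0 0
1 2 1 2 2
2 1 2 2 0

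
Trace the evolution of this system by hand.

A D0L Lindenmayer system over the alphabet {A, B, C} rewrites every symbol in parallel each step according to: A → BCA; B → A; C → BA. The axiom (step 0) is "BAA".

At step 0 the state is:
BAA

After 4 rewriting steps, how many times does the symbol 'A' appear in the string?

t=0: BAA
t=1: ABCABCA
t=2: BCAABABCAABABCA
t=3: ABABCABCAABCAABABCABCAABCAABABCA
t=4: BCAABCAABABCAABABCABCAABABCABCAABCAABABCAABABCABCAABABCABCAABCAABABCA

32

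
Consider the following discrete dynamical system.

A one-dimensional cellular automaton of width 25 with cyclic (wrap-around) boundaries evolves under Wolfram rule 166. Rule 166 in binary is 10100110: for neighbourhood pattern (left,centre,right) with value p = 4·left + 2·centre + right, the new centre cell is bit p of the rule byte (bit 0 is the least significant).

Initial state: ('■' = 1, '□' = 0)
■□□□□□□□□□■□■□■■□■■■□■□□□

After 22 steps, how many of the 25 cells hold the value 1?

10

step 0: ■□□□□□□□□□■□■□■■□■■■□■□□□
step 1: ■□□□□□□□□■■■■■□□■□■□■■□□■
step 2: □□□□□□□□■□■■■□□■■■■■□□□■□
step 3: □□□□□□□■■■□■□□■□■■■□□□■■□
step 4: □□□□□□■□■□■■□■■■□■□□□■□□□
step 5: □□□□□■■■■■□□■□■□■■□□■■□□□
step 6: □□□□■□■■■□□■■■■■□□□■□□□□□
step 7: □□□■■■□■□□■□■■■□□□■■□□□□□
step 8: □□■□■□■■□■■■□■□□□■□□□□□□□
step 9: □■■■■■□□■□■□■■□□■■□□□□□□□
step 10: ■□■■■□□■■■■■□□□■□□□□□□□□□
step 11: ■■□■□□■□■■■□□□■■□□□□□□□□■
step 12: ■□■■□■■■□■□□□■□□□□□□□□□■□
step 13: ■■□□■□■□■■□□■■□□□□□□□□■■■
step 14: ■□□■■■■■□□□■□□□□□□□□□■□■■
step 15: □□■□■■■□□□■■□□□□□□□□■■■□■
step 16: □■■■□■□□□■□□□□□□□□□■□■□■■
step 17: ■□■□■■□□■■□□□□□□□□■■■■■□□
step 18: ■■■■□□□■□□□□□□□□□■□■■■□□■
step 19: ■■■□□□■■□□□□□□□□■■■□■□□■□
step 20: □■□□□■□□□□□□□□□■□■□■■□■■■
step 21: ■■□□■■□□□□□□□□■■■■■□□■□■□
step 22: □□□■□□□□□□□□□■□■■■□□■■■■■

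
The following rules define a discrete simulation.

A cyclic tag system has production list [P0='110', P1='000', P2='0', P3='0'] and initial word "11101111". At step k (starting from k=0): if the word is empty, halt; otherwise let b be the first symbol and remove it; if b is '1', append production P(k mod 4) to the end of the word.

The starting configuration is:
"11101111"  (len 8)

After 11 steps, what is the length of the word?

18

gen 0: "11101111"  (len 8)
gen 1: "1101111110"  (len 10)
gen 2: "101111110000"  (len 12)
gen 3: "011111100000"  (len 12)
gen 4: "11111100000"  (len 11)
gen 5: "1111100000110"  (len 13)
gen 6: "111100000110000"  (len 15)
gen 7: "111000001100000"  (len 15)
gen 8: "110000011000000"  (len 15)
gen 9: "10000011000000110"  (len 17)
gen 10: "0000011000000110000"  (len 19)
gen 11: "000011000000110000"  (len 18)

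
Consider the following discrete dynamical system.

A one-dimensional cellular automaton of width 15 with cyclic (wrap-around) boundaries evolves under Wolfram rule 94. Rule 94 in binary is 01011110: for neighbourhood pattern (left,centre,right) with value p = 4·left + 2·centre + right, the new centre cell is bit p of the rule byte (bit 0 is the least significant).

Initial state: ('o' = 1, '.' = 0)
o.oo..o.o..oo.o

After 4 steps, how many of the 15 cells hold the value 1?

10

gen 0: o.oo..o.o..oo.o
gen 1: o.ooooo.ooooo.o
gen 2: o.o...o.o...o.o
gen 3: o.oo.oo.oo.oo.o
gen 4: o.oo.oo.oo.oo.o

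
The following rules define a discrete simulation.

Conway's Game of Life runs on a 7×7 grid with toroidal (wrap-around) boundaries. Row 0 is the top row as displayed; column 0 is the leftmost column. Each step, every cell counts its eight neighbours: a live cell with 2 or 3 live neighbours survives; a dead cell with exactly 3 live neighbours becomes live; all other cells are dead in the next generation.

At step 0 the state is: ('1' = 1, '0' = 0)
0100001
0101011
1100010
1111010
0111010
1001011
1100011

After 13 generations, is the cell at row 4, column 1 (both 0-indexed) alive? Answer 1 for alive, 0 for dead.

0

[0] 0100001
0101011
1100010
1111010
0111010
1001011
1100011
[1] 0100100
0100110
0001010
0001010
0000010
0001000
0110100
[2] 1100100
0011010
0011011
0000011
0000000
0011100
0110100
[3] 1000110
1000010
0011000
0000111
0001110
0110100
1000110
[4] 1100000
0101010
0001000
0010001
0010001
0110001
1000000
[5] 1110001
1100100
0001100
0011000
0011011
0110001
0010001
[6] 0011011
0000111
0100100
0000010
1000111
0100001
0001011
[7] 1011000
1010001
0000101
1000000
1000100
0000000
0001000
[8] 1011001
1010011
0100011
1000011
0000000
0000000
0011000
[9] 1000110
0011100
0100100
1000010
0000001
0000000
0111000
[10] 0000010
0110000
0110110
1000011
0000001
0010000
0111100
[11] 0000100
0111110
0011110
1100100
1000011
0110000
0111100
[12] 0000000
0100000
1000001
1110000
0010011
0000111
0100100
[13] 0000000
1000000
0010001
0010010
0011100
1001101
0000100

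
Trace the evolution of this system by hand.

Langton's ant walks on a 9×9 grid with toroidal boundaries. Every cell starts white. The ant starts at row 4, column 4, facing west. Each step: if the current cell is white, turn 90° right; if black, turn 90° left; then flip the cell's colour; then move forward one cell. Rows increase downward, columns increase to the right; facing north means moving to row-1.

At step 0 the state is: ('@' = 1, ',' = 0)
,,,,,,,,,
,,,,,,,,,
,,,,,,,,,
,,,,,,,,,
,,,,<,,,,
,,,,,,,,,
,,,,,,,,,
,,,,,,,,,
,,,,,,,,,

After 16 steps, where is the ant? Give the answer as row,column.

4,4

step 0: ,,,,,,,,,
,,,,,,,,,
,,,,,,,,,
,,,,,,,,,
,,,,<,,,,
,,,,,,,,,
,,,,,,,,,
,,,,,,,,,
,,,,,,,,,
step 1: ,,,,,,,,,
,,,,,,,,,
,,,,,,,,,
,,,,^,,,,
,,,,@,,,,
,,,,,,,,,
,,,,,,,,,
,,,,,,,,,
,,,,,,,,,
step 2: ,,,,,,,,,
,,,,,,,,,
,,,,,,,,,
,,,,@>,,,
,,,,@,,,,
,,,,,,,,,
,,,,,,,,,
,,,,,,,,,
,,,,,,,,,
step 3: ,,,,,,,,,
,,,,,,,,,
,,,,,,,,,
,,,,@@,,,
,,,,@v,,,
,,,,,,,,,
,,,,,,,,,
,,,,,,,,,
,,,,,,,,,
step 4: ,,,,,,,,,
,,,,,,,,,
,,,,,,,,,
,,,,@@,,,
,,,,<@,,,
,,,,,,,,,
,,,,,,,,,
,,,,,,,,,
,,,,,,,,,
step 5: ,,,,,,,,,
,,,,,,,,,
,,,,,,,,,
,,,,@@,,,
,,,,,@,,,
,,,,v,,,,
,,,,,,,,,
,,,,,,,,,
,,,,,,,,,
step 6: ,,,,,,,,,
,,,,,,,,,
,,,,,,,,,
,,,,@@,,,
,,,,,@,,,
,,,<@,,,,
,,,,,,,,,
,,,,,,,,,
,,,,,,,,,
step 7: ,,,,,,,,,
,,,,,,,,,
,,,,,,,,,
,,,,@@,,,
,,,^,@,,,
,,,@@,,,,
,,,,,,,,,
,,,,,,,,,
,,,,,,,,,
step 8: ,,,,,,,,,
,,,,,,,,,
,,,,,,,,,
,,,,@@,,,
,,,@>@,,,
,,,@@,,,,
,,,,,,,,,
,,,,,,,,,
,,,,,,,,,
step 9: ,,,,,,,,,
,,,,,,,,,
,,,,,,,,,
,,,,@@,,,
,,,@@@,,,
,,,@v,,,,
,,,,,,,,,
,,,,,,,,,
,,,,,,,,,
step 10: ,,,,,,,,,
,,,,,,,,,
,,,,,,,,,
,,,,@@,,,
,,,@@@,,,
,,,@,>,,,
,,,,,,,,,
,,,,,,,,,
,,,,,,,,,
step 11: ,,,,,,,,,
,,,,,,,,,
,,,,,,,,,
,,,,@@,,,
,,,@@@,,,
,,,@,@,,,
,,,,,v,,,
,,,,,,,,,
,,,,,,,,,
step 12: ,,,,,,,,,
,,,,,,,,,
,,,,,,,,,
,,,,@@,,,
,,,@@@,,,
,,,@,@,,,
,,,,<@,,,
,,,,,,,,,
,,,,,,,,,
step 13: ,,,,,,,,,
,,,,,,,,,
,,,,,,,,,
,,,,@@,,,
,,,@@@,,,
,,,@^@,,,
,,,,@@,,,
,,,,,,,,,
,,,,,,,,,
step 14: ,,,,,,,,,
,,,,,,,,,
,,,,,,,,,
,,,,@@,,,
,,,@@@,,,
,,,@@>,,,
,,,,@@,,,
,,,,,,,,,
,,,,,,,,,
step 15: ,,,,,,,,,
,,,,,,,,,
,,,,,,,,,
,,,,@@,,,
,,,@@^,,,
,,,@@,,,,
,,,,@@,,,
,,,,,,,,,
,,,,,,,,,
step 16: ,,,,,,,,,
,,,,,,,,,
,,,,,,,,,
,,,,@@,,,
,,,@<,,,,
,,,@@,,,,
,,,,@@,,,
,,,,,,,,,
,,,,,,,,,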